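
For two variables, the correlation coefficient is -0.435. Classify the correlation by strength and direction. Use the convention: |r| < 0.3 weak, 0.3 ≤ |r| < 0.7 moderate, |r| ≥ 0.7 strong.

moderate negative

r = -0.435 < 0 so the relationship is negative.
|r| = 0.435, which falls in the moderate range.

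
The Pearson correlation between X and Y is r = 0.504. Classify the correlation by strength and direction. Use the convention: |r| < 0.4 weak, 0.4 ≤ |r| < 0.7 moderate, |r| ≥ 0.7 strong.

r = 0.504 > 0 so the relationship is positive.
|r| = 0.504, which falls in the moderate range.

moderate positive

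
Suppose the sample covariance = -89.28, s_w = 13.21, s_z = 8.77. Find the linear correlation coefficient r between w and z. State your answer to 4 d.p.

-0.7706

r = Cov(w,z) / (s_w · s_z) = -89.28 / (13.21 × 8.77)
  = -89.28 / 115.8517 ≈ -0.7706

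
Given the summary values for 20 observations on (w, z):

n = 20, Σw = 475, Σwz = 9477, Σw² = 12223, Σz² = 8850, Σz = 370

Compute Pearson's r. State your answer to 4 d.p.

r = (nΣwz − ΣwΣz) / √[(nΣw² − (Σw)²)(nΣz² − (Σz)²)]
Numerator: 20×9477 − 475×370 = 13790
Denominator: √[(244460 − 225625)(177000 − 136900)] = √[18835 × 40100] = 27482.4217
r = 13790 / 27482.4217 ≈ 0.5018

0.5018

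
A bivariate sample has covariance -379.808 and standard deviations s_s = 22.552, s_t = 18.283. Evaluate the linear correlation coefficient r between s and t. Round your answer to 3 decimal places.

-0.921

r = Cov(s,t) / (s_s · s_t) = -379.808 / (22.552 × 18.283)
  = -379.808 / 412.3182 ≈ -0.921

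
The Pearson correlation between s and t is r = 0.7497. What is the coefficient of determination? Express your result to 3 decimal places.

0.562

r² = (0.7497)² = 0.562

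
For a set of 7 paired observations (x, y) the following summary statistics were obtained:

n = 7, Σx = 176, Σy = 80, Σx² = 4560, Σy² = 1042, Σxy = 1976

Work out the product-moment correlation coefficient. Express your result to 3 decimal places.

-0.270

r = (nΣxy − ΣxΣy) / √[(nΣx² − (Σx)²)(nΣy² − (Σy)²)]
Numerator: 7×1976 − 176×80 = -248
Denominator: √[(31920 − 30976)(7294 − 6400)] = √[944 × 894] = 918.6599
r = -248 / 918.6599 ≈ -0.270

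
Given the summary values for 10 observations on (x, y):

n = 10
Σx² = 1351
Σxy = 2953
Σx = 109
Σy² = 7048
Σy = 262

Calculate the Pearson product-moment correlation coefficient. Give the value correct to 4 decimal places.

0.5620

r = (nΣxy − ΣxΣy) / √[(nΣx² − (Σx)²)(nΣy² − (Σy)²)]
Numerator: 10×2953 − 109×262 = 972
Denominator: √[(13510 − 11881)(70480 − 68644)] = √[1629 × 1836] = 1729.4057
r = 972 / 1729.4057 ≈ 0.5620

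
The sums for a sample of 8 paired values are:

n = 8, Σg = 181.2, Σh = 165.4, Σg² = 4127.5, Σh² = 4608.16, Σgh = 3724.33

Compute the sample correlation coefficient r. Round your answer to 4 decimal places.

-0.1320

r = (nΣgh − ΣgΣh) / √[(nΣg² − (Σg)²)(nΣh² − (Σh)²)]
Numerator: 8×3724.33 − 181.2×165.4 = -175.84
Denominator: √[(33020 − 32833.44)(36865.28 − 27357.16)] = √[186.56 × 9508.12] = 1331.8539
r = -175.84 / 1331.8539 ≈ -0.1320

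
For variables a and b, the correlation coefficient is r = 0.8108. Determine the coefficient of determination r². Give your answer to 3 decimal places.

r² = (0.8108)² = 0.657

0.657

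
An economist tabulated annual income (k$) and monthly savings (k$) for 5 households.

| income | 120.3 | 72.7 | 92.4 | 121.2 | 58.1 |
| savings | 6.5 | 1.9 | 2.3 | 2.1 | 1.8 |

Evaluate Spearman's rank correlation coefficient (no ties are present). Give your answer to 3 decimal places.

0.700

Rank income: 4, 2, 3, 5, 1
Rank savings: 5, 2, 4, 3, 1
d = rank(income) − rank(savings): -1, 0, -1, 2, 0; Σd² = 6
ρ = 1 − 6Σd² / [n(n²−1)] = 1 − 6×6 / (5×24) = 1 − 36/120 ≈ 0.700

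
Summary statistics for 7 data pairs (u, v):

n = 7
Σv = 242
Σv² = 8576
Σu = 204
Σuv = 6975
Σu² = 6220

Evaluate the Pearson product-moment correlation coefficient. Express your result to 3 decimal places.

r = (nΣuv − ΣuΣv) / √[(nΣu² − (Σu)²)(nΣv² − (Σv)²)]
Numerator: 7×6975 − 204×242 = -543
Denominator: √[(43540 − 41616)(60032 − 58564)] = √[1924 × 1468] = 1680.6047
r = -543 / 1680.6047 ≈ -0.323

-0.323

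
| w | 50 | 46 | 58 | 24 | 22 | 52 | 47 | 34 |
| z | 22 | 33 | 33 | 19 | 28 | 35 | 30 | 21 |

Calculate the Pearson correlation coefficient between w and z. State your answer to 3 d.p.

0.603

n = 8, Σw = 333, Σz = 221, Σw² = 15109, Σz² = 6373, Σwz = 9548
nΣwz − ΣwΣz = 76384 − 73593 = 2791
nΣw² − (Σw)² = 120872 − 110889 = 9983; nΣz² − (Σz)² = 50984 − 48841 = 2143
r = 2791 / √(9983 × 2143) = 2791 / 4625.3183 ≈ 0.603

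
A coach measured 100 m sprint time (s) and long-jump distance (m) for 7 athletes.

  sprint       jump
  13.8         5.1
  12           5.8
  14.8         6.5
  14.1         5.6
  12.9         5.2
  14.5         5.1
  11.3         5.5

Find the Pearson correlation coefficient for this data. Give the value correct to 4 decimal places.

0.1563

n = 7, Σx = 93.4, Σy = 38.8, Σx² = 1256.64, Σy² = 216.56, Σxy = 518.32
nΣxy − ΣxΣy = 3628.24 − 3623.92 = 4.32
nΣx² − (Σx)² = 8796.48 − 8723.56 = 72.92; nΣy² − (Σy)² = 1515.92 − 1505.44 = 10.48
r = 4.32 / √(72.92 × 10.48) = 4.32 / 27.6442 ≈ 0.1563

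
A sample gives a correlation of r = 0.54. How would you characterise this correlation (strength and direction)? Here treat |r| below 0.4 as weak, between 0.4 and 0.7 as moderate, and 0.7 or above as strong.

moderate positive

r = 0.54 > 0 so the relationship is positive.
|r| = 0.54, which falls in the moderate range.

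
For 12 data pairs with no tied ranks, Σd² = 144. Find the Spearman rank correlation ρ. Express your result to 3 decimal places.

0.497

ρ = 1 − 6Σd² / [n(n²−1)] = 1 − 6×144 / (12×143)
  = 1 − 864/1716 = 1 − 0.5035 ≈ 0.497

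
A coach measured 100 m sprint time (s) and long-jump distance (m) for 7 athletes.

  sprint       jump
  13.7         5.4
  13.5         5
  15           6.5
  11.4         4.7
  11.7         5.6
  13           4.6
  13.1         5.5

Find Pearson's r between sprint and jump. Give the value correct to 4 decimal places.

n = 7, Σx = 91.4, Σy = 37.3, Σx² = 1202.4, Σy² = 201.27, Σxy = 489.93
nΣxy − ΣxΣy = 3429.51 − 3409.22 = 20.29
nΣx² − (Σx)² = 8416.8 − 8353.96 = 62.84; nΣy² − (Σy)² = 1408.89 − 1391.29 = 17.6
r = 20.29 / √(62.84 × 17.6) = 20.29 / 33.2563 ≈ 0.6101

0.6101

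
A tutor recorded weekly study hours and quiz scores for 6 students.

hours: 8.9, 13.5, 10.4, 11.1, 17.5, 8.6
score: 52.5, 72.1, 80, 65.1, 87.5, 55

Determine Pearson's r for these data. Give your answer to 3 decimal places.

n = 6, Σx = 70, Σy = 412.2, Σx² = 873.04, Σy² = 29273.92, Σxy = 4999.46
nΣxy − ΣxΣy = 29996.76 − 28854 = 1142.76
nΣx² − (Σx)² = 5238.24 − 4900 = 338.24; nΣy² − (Σy)² = 175643.52 − 169908.84 = 5734.68
r = 1142.76 / √(338.24 × 5734.68) = 1142.76 / 1392.7305 ≈ 0.821

0.821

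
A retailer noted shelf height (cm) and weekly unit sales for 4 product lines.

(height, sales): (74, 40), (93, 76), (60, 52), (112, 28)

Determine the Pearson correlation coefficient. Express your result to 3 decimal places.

n = 4, Σx = 339, Σy = 196, Σx² = 30269, Σy² = 10864, Σxy = 16284
nΣxy − ΣxΣy = 65136 − 66444 = -1308
nΣx² − (Σx)² = 121076 − 114921 = 6155; nΣy² − (Σy)² = 43456 − 38416 = 5040
r = -1308 / √(6155 × 5040) = -1308 / 5569.6679 ≈ -0.235

-0.235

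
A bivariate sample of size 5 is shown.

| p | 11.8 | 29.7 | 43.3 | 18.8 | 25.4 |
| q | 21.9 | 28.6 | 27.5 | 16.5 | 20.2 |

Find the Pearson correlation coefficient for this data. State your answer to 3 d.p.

0.673

n = 5, Σp = 129, Σq = 114.7, Σp² = 3894.82, Σq² = 2734.11, Σpq = 3121.87
nΣpq − ΣpΣq = 15609.35 − 14796.3 = 813.05
nΣp² − (Σp)² = 19474.1 − 16641 = 2833.1; nΣq² − (Σq)² = 13670.55 − 13156.09 = 514.46
r = 813.05 / √(2833.1 × 514.46) = 813.05 / 1207.2765 ≈ 0.673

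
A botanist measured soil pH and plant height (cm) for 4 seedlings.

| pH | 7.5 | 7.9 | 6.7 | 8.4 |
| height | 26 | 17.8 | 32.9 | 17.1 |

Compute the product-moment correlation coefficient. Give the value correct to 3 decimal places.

-0.963

n = 4, Σx = 30.5, Σy = 93.8, Σx² = 234.11, Σy² = 2367.66, Σxy = 699.69
nΣxy − ΣxΣy = 2798.76 − 2860.9 = -62.14
nΣx² − (Σx)² = 936.44 − 930.25 = 6.19; nΣy² − (Σy)² = 9470.64 − 8798.44 = 672.2
r = -62.14 / √(6.19 × 672.2) = -62.14 / 64.5052 ≈ -0.963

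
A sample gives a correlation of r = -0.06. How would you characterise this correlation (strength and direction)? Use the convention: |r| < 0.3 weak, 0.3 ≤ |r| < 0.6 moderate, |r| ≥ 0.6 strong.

weak negative

r = -0.06 < 0 so the relationship is negative.
|r| = 0.06, which falls in the weak range.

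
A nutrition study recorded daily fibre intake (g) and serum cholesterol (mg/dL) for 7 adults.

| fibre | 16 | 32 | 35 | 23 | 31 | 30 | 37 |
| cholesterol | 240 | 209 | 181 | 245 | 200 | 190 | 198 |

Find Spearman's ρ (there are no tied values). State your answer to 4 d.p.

Rank fibre: 1, 5, 6, 2, 4, 3, 7
Rank cholesterol: 6, 5, 1, 7, 4, 2, 3
d = rank(fibre) − rank(cholesterol): -5, 0, 5, -5, 0, 1, 4; Σd² = 92
ρ = 1 − 6Σd² / [n(n²−1)] = 1 − 6×92 / (7×48) = 1 − 552/336 ≈ -0.6429

-0.6429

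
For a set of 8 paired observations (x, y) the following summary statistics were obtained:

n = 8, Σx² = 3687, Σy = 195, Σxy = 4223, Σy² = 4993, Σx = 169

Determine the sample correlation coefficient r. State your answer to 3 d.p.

r = (nΣxy − ΣxΣy) / √[(nΣx² − (Σx)²)(nΣy² − (Σy)²)]
Numerator: 8×4223 − 169×195 = 829
Denominator: √[(29496 − 28561)(39944 − 38025)] = √[935 × 1919] = 1339.5018
r = 829 / 1339.5018 ≈ 0.619

0.619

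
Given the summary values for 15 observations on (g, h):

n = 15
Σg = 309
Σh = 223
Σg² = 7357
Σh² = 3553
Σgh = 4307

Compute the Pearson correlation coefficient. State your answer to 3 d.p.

-0.591

r = (nΣgh − ΣgΣh) / √[(nΣg² − (Σg)²)(nΣh² − (Σh)²)]
Numerator: 15×4307 − 309×223 = -4302
Denominator: √[(110355 − 95481)(53295 − 49729)] = √[14874 × 3566] = 7282.9035
r = -4302 / 7282.9035 ≈ -0.591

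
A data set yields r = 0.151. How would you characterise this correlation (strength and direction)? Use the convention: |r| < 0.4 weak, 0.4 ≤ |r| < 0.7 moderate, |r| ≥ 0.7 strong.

weak positive

r = 0.151 > 0 so the relationship is positive.
|r| = 0.151, which falls in the weak range.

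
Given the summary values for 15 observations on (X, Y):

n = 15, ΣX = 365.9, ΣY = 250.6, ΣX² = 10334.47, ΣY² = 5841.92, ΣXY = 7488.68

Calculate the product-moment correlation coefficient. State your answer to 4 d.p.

0.9008

r = (nΣXY − ΣXΣY) / √[(nΣX² − (ΣX)²)(nΣY² − (ΣY)²)]
Numerator: 15×7488.68 − 365.9×250.6 = 20635.66
Denominator: √[(155017.05 − 133882.81)(87628.8 − 62800.36)] = √[21134.24 × 24828.44] = 22906.9904
r = 20635.66 / 22906.9904 ≈ 0.9008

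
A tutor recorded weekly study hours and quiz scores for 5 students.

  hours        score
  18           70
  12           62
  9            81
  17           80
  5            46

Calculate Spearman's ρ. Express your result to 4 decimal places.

Rank hours: 5, 3, 2, 4, 1
Rank score: 3, 2, 5, 4, 1
d = rank(hours) − rank(score): 2, 1, -3, 0, 0; Σd² = 14
ρ = 1 − 6Σd² / [n(n²−1)] = 1 − 6×14 / (5×24) = 1 − 84/120 ≈ 0.3000

0.3000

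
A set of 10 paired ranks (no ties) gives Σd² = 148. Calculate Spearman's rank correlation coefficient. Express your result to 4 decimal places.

ρ = 1 − 6Σd² / [n(n²−1)] = 1 − 6×148 / (10×99)
  = 1 − 888/990 = 1 − 0.89697 ≈ 0.1030

0.1030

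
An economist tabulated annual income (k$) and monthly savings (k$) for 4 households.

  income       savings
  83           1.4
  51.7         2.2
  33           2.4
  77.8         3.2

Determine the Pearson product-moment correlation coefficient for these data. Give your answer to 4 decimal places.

n = 4, Σx = 245.5, Σy = 9.2, Σx² = 16703.73, Σy² = 22.8, Σxy = 558.1
nΣxy − ΣxΣy = 2232.4 − 2258.6 = -26.2
nΣx² − (Σx)² = 66814.92 − 60270.25 = 6544.67; nΣy² − (Σy)² = 91.2 − 84.64 = 6.56
r = -26.2 / √(6544.67 × 6.56) = -26.2 / 207.2029 ≈ -0.1264

-0.1264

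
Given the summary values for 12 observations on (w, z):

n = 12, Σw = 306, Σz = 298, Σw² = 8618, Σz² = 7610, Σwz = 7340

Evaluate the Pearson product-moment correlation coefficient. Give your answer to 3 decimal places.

-0.627

r = (nΣwz − ΣwΣz) / √[(nΣw² − (Σw)²)(nΣz² − (Σz)²)]
Numerator: 12×7340 − 306×298 = -3108
Denominator: √[(103416 − 93636)(91320 − 88804)] = √[9780 × 2516] = 4960.4919
r = -3108 / 4960.4919 ≈ -0.627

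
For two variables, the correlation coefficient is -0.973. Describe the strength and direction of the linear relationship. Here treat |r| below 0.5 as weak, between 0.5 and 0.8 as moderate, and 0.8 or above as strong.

strong negative

r = -0.973 < 0 so the relationship is negative.
|r| = 0.973, which falls in the strong range.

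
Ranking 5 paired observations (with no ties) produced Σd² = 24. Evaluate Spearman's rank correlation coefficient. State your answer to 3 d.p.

-0.200

ρ = 1 − 6Σd² / [n(n²−1)] = 1 − 6×24 / (5×24)
  = 1 − 144/120 = 1 − 1.2000 ≈ -0.200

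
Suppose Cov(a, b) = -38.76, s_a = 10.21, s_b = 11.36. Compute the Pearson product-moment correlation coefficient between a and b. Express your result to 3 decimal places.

-0.334

r = Cov(a,b) / (s_a · s_b) = -38.76 / (10.21 × 11.36)
  = -38.76 / 115.9856 ≈ -0.334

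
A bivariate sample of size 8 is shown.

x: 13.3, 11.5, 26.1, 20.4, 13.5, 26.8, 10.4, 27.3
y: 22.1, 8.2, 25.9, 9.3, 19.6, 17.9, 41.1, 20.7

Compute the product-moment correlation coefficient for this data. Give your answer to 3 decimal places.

-0.161

n = 8, Σx = 149.3, Σy = 164.8, Σx² = 3160.45, Σy² = 4135.22, Σxy = 2990.81
nΣxy − ΣxΣy = 23926.48 − 24604.64 = -678.16
nΣx² − (Σx)² = 25283.6 − 22290.49 = 2993.11; nΣy² − (Σy)² = 33081.76 − 27159.04 = 5922.72
r = -678.16 / √(2993.11 × 5922.72) = -678.16 / 4210.3863 ≈ -0.161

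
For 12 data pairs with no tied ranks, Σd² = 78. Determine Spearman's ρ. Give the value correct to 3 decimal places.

0.727

ρ = 1 − 6Σd² / [n(n²−1)] = 1 − 6×78 / (12×143)
  = 1 − 468/1716 = 1 − 0.2727 ≈ 0.727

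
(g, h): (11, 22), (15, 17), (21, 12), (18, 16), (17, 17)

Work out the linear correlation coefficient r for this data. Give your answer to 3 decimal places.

-0.974

n = 5, Σg = 82, Σh = 84, Σg² = 1400, Σh² = 1462, Σgh = 1326
nΣgh − ΣgΣh = 6630 − 6888 = -258
nΣg² − (Σg)² = 7000 − 6724 = 276; nΣh² − (Σh)² = 7310 − 7056 = 254
r = -258 / √(276 × 254) = -258 / 264.7716 ≈ -0.974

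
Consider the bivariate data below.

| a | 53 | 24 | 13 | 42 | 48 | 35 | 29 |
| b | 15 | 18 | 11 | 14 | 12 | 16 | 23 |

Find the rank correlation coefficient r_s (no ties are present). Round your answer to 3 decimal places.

-0.107

Rank a: 7, 2, 1, 5, 6, 4, 3
Rank b: 4, 6, 1, 3, 2, 5, 7
d = rank(a) − rank(b): 3, -4, 0, 2, 4, -1, -4; Σd² = 62
ρ = 1 − 6Σd² / [n(n²−1)] = 1 − 6×62 / (7×48) = 1 − 372/336 ≈ -0.107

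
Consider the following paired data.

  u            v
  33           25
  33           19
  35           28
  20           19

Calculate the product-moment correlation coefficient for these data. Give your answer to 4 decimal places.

n = 4, Σu = 121, Σv = 91, Σu² = 3803, Σv² = 2131, Σuv = 2812
nΣuv − ΣuΣv = 11248 − 11011 = 237
nΣu² − (Σu)² = 15212 − 14641 = 571; nΣv² − (Σv)² = 8524 − 8281 = 243
r = 237 / √(571 × 243) = 237 / 372.4956 ≈ 0.6362

0.6362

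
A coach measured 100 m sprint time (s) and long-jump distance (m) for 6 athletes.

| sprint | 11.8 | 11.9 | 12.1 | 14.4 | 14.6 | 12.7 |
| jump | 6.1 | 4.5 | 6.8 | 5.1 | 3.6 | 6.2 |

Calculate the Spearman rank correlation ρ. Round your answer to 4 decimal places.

-0.3714

Rank sprint: 1, 2, 3, 5, 6, 4
Rank jump: 4, 2, 6, 3, 1, 5
d = rank(sprint) − rank(jump): -3, 0, -3, 2, 5, -1; Σd² = 48
ρ = 1 − 6Σd² / [n(n²−1)] = 1 − 6×48 / (6×35) = 1 − 288/210 ≈ -0.3714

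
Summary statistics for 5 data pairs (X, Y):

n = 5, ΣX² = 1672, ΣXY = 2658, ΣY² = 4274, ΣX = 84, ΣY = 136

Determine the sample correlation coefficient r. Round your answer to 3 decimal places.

r = (nΣXY − ΣXΣY) / √[(nΣX² − (ΣX)²)(nΣY² − (ΣY)²)]
Numerator: 5×2658 − 84×136 = 1866
Denominator: √[(8360 − 7056)(21370 − 18496)] = √[1304 × 2874] = 1935.8967
r = 1866 / 1935.8967 ≈ 0.964

0.964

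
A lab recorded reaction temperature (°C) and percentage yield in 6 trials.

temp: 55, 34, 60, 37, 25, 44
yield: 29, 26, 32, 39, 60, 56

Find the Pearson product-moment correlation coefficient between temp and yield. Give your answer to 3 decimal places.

n = 6, Σx = 255, Σy = 242, Σx² = 11711, Σy² = 10798, Σxy = 9806
nΣxy − ΣxΣy = 58836 − 61710 = -2874
nΣx² − (Σx)² = 70266 − 65025 = 5241; nΣy² − (Σy)² = 64788 − 58564 = 6224
r = -2874 / √(5241 × 6224) = -2874 / 5711.3907 ≈ -0.503

-0.503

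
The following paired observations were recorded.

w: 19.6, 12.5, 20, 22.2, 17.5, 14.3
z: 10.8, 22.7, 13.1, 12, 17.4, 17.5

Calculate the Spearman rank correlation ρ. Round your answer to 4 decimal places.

Rank w: 4, 1, 5, 6, 3, 2
Rank z: 1, 6, 3, 2, 4, 5
d = rank(w) − rank(z): 3, -5, 2, 4, -1, -3; Σd² = 64
ρ = 1 − 6Σd² / [n(n²−1)] = 1 − 6×64 / (6×35) = 1 − 384/210 ≈ -0.8286

-0.8286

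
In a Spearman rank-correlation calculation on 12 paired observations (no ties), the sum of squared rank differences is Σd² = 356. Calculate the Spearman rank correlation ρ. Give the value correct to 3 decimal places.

ρ = 1 − 6Σd² / [n(n²−1)] = 1 − 6×356 / (12×143)
  = 1 − 2136/1716 = 1 − 1.2448 ≈ -0.245

-0.245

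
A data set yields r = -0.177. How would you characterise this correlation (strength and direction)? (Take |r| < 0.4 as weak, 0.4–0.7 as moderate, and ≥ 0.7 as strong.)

weak negative

r = -0.177 < 0 so the relationship is negative.
|r| = 0.177, which falls in the weak range.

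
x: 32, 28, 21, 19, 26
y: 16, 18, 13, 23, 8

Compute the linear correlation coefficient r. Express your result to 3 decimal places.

n = 5, Σx = 126, Σy = 78, Σx² = 3286, Σy² = 1342, Σxy = 1934
nΣxy − ΣxΣy = 9670 − 9828 = -158
nΣx² − (Σx)² = 16430 − 15876 = 554; nΣy² − (Σy)² = 6710 − 6084 = 626
r = -158 / √(554 × 626) = -158 / 588.9007 ≈ -0.268

-0.268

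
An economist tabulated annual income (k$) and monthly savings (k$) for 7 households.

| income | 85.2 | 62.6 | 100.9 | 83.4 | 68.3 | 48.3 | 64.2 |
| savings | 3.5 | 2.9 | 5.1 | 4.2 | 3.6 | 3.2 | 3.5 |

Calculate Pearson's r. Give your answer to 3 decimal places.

0.842

n = 7, Σx = 512.9, Σy = 26, Σx² = 39433.59, Σy² = 99.76, Σxy = 1969.75
nΣxy − ΣxΣy = 13788.25 − 13335.4 = 452.85
nΣx² − (Σx)² = 276035.13 − 263066.41 = 12968.72; nΣy² − (Σy)² = 698.32 − 676 = 22.32
r = 452.85 / √(12968.72 × 22.32) = 452.85 / 538.0166 ≈ 0.842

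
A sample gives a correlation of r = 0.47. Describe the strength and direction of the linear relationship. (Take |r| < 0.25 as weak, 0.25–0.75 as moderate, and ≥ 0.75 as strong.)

moderate positive

r = 0.47 > 0 so the relationship is positive.
|r| = 0.47, which falls in the moderate range.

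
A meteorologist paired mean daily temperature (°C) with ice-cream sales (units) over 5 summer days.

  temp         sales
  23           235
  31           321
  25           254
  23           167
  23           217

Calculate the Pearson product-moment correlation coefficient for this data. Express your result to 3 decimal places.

0.884

n = 5, Σx = 125, Σy = 1194, Σx² = 3173, Σy² = 297760, Σxy = 30538
nΣxy − ΣxΣy = 152690 − 149250 = 3440
nΣx² − (Σx)² = 15865 − 15625 = 240; nΣy² − (Σy)² = 1488800 − 1425636 = 63164
r = 3440 / √(240 × 63164) = 3440 / 3893.5023 ≈ 0.884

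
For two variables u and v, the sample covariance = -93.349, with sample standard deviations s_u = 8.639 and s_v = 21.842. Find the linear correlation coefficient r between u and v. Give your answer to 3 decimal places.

-0.495

r = Cov(u,v) / (s_u · s_v) = -93.349 / (8.639 × 21.842)
  = -93.349 / 188.6930 ≈ -0.495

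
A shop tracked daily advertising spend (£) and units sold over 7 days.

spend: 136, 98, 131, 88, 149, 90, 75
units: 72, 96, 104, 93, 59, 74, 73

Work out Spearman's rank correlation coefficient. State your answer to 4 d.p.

-0.3214

Rank spend: 6, 4, 5, 2, 7, 3, 1
Rank units: 2, 6, 7, 5, 1, 4, 3
d = rank(spend) − rank(units): 4, -2, -2, -3, 6, -1, -2; Σd² = 74
ρ = 1 − 6Σd² / [n(n²−1)] = 1 − 6×74 / (7×48) = 1 − 444/336 ≈ -0.3214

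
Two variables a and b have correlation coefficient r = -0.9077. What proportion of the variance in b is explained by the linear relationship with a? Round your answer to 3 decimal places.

r² = (-0.9077)² = 0.824

0.824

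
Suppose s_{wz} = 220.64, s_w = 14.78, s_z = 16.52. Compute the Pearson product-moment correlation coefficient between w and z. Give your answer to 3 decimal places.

0.904

r = Cov(w,z) / (s_w · s_z) = 220.64 / (14.78 × 16.52)
  = 220.64 / 244.1656 ≈ 0.904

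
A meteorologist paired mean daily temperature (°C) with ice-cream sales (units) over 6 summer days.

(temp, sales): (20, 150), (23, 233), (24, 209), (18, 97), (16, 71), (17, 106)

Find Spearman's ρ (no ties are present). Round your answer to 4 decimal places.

Rank temp: 4, 5, 6, 3, 1, 2
Rank sales: 4, 6, 5, 2, 1, 3
d = rank(temp) − rank(sales): 0, -1, 1, 1, 0, -1; Σd² = 4
ρ = 1 − 6Σd² / [n(n²−1)] = 1 − 6×4 / (6×35) = 1 − 24/210 ≈ 0.8857

0.8857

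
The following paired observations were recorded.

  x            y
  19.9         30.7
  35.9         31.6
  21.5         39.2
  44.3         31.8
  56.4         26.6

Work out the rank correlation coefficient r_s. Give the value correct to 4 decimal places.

Rank x: 1, 3, 2, 4, 5
Rank y: 2, 3, 5, 4, 1
d = rank(x) − rank(y): -1, 0, -3, 0, 4; Σd² = 26
ρ = 1 − 6Σd² / [n(n²−1)] = 1 − 6×26 / (5×24) = 1 − 156/120 ≈ -0.3000

-0.3000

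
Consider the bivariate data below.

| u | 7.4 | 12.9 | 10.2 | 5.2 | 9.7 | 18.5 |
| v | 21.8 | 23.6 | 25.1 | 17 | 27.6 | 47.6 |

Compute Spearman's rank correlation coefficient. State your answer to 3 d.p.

0.771

Rank u: 2, 5, 4, 1, 3, 6
Rank v: 2, 3, 4, 1, 5, 6
d = rank(u) − rank(v): 0, 2, 0, 0, -2, 0; Σd² = 8
ρ = 1 − 6Σd² / [n(n²−1)] = 1 − 6×8 / (6×35) = 1 − 48/210 ≈ 0.771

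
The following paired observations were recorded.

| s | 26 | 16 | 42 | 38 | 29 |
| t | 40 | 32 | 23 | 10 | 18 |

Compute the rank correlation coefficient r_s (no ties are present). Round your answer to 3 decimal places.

Rank s: 2, 1, 5, 4, 3
Rank t: 5, 4, 3, 1, 2
d = rank(s) − rank(t): -3, -3, 2, 3, 1; Σd² = 32
ρ = 1 − 6Σd² / [n(n²−1)] = 1 − 6×32 / (5×24) = 1 − 192/120 ≈ -0.600

-0.600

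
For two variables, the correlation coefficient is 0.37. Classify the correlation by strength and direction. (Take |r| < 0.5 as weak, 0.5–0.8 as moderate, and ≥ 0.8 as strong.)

weak positive

r = 0.37 > 0 so the relationship is positive.
|r| = 0.37, which falls in the weak range.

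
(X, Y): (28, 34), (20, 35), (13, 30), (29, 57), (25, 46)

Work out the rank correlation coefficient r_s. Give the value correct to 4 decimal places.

0.7000

Rank X: 4, 2, 1, 5, 3
Rank Y: 2, 3, 1, 5, 4
d = rank(X) − rank(Y): 2, -1, 0, 0, -1; Σd² = 6
ρ = 1 − 6Σd² / [n(n²−1)] = 1 − 6×6 / (5×24) = 1 − 36/120 ≈ 0.7000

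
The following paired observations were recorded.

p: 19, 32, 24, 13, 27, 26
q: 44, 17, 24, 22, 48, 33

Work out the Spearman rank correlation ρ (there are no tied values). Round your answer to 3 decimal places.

Rank p: 2, 6, 3, 1, 5, 4
Rank q: 5, 1, 3, 2, 6, 4
d = rank(p) − rank(q): -3, 5, 0, -1, -1, 0; Σd² = 36
ρ = 1 − 6Σd² / [n(n²−1)] = 1 − 6×36 / (6×35) = 1 − 216/210 ≈ -0.029

-0.029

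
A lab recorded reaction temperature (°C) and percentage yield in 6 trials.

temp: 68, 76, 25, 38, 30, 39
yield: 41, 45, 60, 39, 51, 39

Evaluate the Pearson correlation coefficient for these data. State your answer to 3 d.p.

-0.470

n = 6, Σx = 276, Σy = 275, Σx² = 14890, Σy² = 12949, Σxy = 12241
nΣxy − ΣxΣy = 73446 − 75900 = -2454
nΣx² − (Σx)² = 89340 − 76176 = 13164; nΣy² − (Σy)² = 77694 − 75625 = 2069
r = -2454 / √(13164 × 2069) = -2454 / 5218.8424 ≈ -0.470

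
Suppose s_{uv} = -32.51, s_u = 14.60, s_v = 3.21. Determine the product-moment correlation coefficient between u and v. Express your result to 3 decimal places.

r = Cov(u,v) / (s_u · s_v) = -32.51 / (14.60 × 3.21)
  = -32.51 / 46.8660 ≈ -0.694

-0.694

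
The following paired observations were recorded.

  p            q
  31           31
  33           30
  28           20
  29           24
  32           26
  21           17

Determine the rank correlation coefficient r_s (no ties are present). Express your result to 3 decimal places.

0.829

Rank p: 4, 6, 2, 3, 5, 1
Rank q: 6, 5, 2, 3, 4, 1
d = rank(p) − rank(q): -2, 1, 0, 0, 1, 0; Σd² = 6
ρ = 1 − 6Σd² / [n(n²−1)] = 1 − 6×6 / (6×35) = 1 − 36/210 ≈ 0.829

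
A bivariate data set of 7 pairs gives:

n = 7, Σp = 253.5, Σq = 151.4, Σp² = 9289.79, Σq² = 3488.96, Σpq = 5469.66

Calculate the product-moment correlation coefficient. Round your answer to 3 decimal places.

-0.086

r = (nΣpq − ΣpΣq) / √[(nΣp² − (Σp)²)(nΣq² − (Σq)²)]
Numerator: 7×5469.66 − 253.5×151.4 = -92.28
Denominator: √[(65028.53 − 64262.25)(24422.72 − 22921.96)] = √[766.28 × 1500.76] = 1072.3816
r = -92.28 / 1072.3816 ≈ -0.086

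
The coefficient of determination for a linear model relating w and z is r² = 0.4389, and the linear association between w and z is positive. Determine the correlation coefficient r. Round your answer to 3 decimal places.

|r| = √0.4389 = 0.662
The association is positive, so r = 0.662.

0.662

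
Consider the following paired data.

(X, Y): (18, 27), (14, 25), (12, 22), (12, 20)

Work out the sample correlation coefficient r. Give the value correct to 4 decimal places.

0.9097

n = 4, ΣX = 56, ΣY = 94, ΣX² = 808, ΣY² = 2238, ΣXY = 1340
nΣXY − ΣXΣY = 5360 − 5264 = 96
nΣX² − (ΣX)² = 3232 − 3136 = 96; nΣY² − (ΣY)² = 8952 − 8836 = 116
r = 96 / √(96 × 116) = 96 / 105.5272 ≈ 0.9097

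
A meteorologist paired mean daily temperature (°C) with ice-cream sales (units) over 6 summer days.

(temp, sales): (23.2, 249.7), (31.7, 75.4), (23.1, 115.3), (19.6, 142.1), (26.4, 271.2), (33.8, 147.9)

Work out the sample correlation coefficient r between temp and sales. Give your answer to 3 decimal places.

n = 6, Σx = 157.8, Σy = 1001.6, Σx² = 4300.3, Σy² = 196945.6, Σxy = 25790.51
nΣxy − ΣxΣy = 154743.06 − 158052.48 = -3309.42
nΣx² − (Σx)² = 25801.8 − 24900.84 = 900.96; nΣy² − (Σy)² = 1181673.6 − 1003202.56 = 178471.04
r = -3309.42 / √(900.96 × 178471.04) = -3309.42 / 12680.5074 ≈ -0.261

-0.261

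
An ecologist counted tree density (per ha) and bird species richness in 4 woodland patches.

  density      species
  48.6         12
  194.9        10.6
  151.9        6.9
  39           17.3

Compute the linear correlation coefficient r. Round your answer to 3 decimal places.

n = 4, Σx = 434.4, Σy = 46.8, Σx² = 64942.58, Σy² = 603.26, Σxy = 4371.95
nΣxy − ΣxΣy = 17487.8 − 20329.92 = -2842.12
nΣx² − (Σx)² = 259770.32 − 188703.36 = 71066.96; nΣy² − (Σy)² = 2413.04 − 2190.24 = 222.8
r = -2842.12 / √(71066.96 × 222.8) = -2842.12 / 3979.1606 ≈ -0.714

-0.714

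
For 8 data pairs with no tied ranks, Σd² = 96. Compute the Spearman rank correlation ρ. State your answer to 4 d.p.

-0.1429

ρ = 1 − 6Σd² / [n(n²−1)] = 1 − 6×96 / (8×63)
  = 1 − 576/504 = 1 − 1.14286 ≈ -0.1429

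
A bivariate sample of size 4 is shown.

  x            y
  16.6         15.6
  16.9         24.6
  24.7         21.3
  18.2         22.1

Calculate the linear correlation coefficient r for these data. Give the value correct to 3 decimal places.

0.145

n = 4, Σx = 76.4, Σy = 83.6, Σx² = 1502.5, Σy² = 1790.62, Σxy = 1603.03
nΣxy − ΣxΣy = 6412.12 − 6387.04 = 25.08
nΣx² − (Σx)² = 6010 − 5836.96 = 173.04; nΣy² − (Σy)² = 7162.48 − 6988.96 = 173.52
r = 25.08 / √(173.04 × 173.52) = 25.08 / 173.2798 ≈ 0.145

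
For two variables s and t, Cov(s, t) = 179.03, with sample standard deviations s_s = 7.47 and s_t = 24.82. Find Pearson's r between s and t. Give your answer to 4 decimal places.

r = Cov(s,t) / (s_s · s_t) = 179.03 / (7.47 × 24.82)
  = 179.03 / 185.4054 ≈ 0.9656

0.9656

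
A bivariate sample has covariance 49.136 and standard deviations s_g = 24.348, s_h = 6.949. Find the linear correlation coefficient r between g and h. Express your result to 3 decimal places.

0.290

r = Cov(g,h) / (s_g · s_h) = 49.136 / (24.348 × 6.949)
  = 49.136 / 169.1943 ≈ 0.290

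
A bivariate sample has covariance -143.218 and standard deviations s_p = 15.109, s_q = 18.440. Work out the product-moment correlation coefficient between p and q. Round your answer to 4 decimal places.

-0.5140

r = Cov(p,q) / (s_p · s_q) = -143.218 / (15.109 × 18.440)
  = -143.218 / 278.6100 ≈ -0.5140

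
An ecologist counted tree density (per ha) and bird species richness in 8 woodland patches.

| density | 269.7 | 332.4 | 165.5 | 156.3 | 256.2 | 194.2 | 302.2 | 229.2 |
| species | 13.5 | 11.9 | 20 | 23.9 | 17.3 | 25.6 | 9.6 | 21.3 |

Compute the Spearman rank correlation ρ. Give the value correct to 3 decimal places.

-0.857

Rank density: 6, 8, 2, 1, 5, 3, 7, 4
Rank species: 3, 2, 5, 7, 4, 8, 1, 6
d = rank(density) − rank(species): 3, 6, -3, -6, 1, -5, 6, -2; Σd² = 156
ρ = 1 − 6Σd² / [n(n²−1)] = 1 − 6×156 / (8×63) = 1 − 936/504 ≈ -0.857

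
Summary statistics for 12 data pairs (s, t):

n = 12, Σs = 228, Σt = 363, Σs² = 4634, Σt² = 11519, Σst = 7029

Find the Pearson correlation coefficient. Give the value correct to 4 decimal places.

r = (nΣst − ΣsΣt) / √[(nΣs² − (Σs)²)(nΣt² − (Σt)²)]
Numerator: 12×7029 − 228×363 = 1584
Denominator: √[(55608 − 51984)(138228 − 131769)] = √[3624 × 6459] = 4838.1211
r = 1584 / 4838.1211 ≈ 0.3274

0.3274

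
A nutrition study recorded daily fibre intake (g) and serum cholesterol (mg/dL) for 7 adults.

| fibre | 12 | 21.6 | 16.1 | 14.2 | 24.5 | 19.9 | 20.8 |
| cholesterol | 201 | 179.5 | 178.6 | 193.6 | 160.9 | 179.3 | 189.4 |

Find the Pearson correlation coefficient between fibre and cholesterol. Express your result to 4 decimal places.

n = 7, Σx = 129.1, Σy = 1282.3, Σx² = 2500.31, Σy² = 235909.83, Σxy = 23363.42
nΣxy − ΣxΣy = 163543.94 − 165544.93 = -2000.99
nΣx² − (Σx)² = 17502.17 − 16666.81 = 835.36; nΣy² − (Σy)² = 1651368.81 − 1644293.29 = 7075.52
r = -2000.99 / √(835.36 × 7075.52) = -2000.99 / 2431.1739 ≈ -0.8231

-0.8231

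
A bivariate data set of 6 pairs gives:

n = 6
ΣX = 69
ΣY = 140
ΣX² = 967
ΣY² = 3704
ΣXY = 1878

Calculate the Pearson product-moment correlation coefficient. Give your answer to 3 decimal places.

r = (nΣXY − ΣXΣY) / √[(nΣX² − (ΣX)²)(nΣY² − (ΣY)²)]
Numerator: 6×1878 − 69×140 = 1608
Denominator: √[(5802 − 4761)(22224 − 19600)] = √[1041 × 2624] = 1652.7504
r = 1608 / 1652.7504 ≈ 0.973

0.973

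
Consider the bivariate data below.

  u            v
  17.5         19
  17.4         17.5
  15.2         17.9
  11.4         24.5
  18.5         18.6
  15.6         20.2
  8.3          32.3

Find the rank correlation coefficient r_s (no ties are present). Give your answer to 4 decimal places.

-0.6071

Rank u: 6, 5, 3, 2, 7, 4, 1
Rank v: 4, 1, 2, 6, 3, 5, 7
d = rank(u) − rank(v): 2, 4, 1, -4, 4, -1, -6; Σd² = 90
ρ = 1 − 6Σd² / [n(n²−1)] = 1 − 6×90 / (7×48) = 1 − 540/336 ≈ -0.6071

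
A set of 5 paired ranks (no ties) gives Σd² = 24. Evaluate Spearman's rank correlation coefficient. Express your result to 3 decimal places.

ρ = 1 − 6Σd² / [n(n²−1)] = 1 − 6×24 / (5×24)
  = 1 − 144/120 = 1 − 1.2000 ≈ -0.200

-0.200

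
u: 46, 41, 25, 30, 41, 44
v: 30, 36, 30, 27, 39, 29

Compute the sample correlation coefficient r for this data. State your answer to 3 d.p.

n = 6, Σu = 227, Σv = 191, Σu² = 8939, Σv² = 6187, Σuv = 7291
nΣuv − ΣuΣv = 43746 − 43357 = 389
nΣu² − (Σu)² = 53634 − 51529 = 2105; nΣv² − (Σv)² = 37122 − 36481 = 641
r = 389 / √(2105 × 641) = 389 / 1161.5959 ≈ 0.335

0.335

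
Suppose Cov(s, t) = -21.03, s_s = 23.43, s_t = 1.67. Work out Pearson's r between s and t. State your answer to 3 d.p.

-0.537

r = Cov(s,t) / (s_s · s_t) = -21.03 / (23.43 × 1.67)
  = -21.03 / 39.1281 ≈ -0.537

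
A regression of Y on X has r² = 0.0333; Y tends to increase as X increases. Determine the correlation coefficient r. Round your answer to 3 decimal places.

|r| = √0.0333 = 0.182
The association is positive, so r = 0.182.

0.182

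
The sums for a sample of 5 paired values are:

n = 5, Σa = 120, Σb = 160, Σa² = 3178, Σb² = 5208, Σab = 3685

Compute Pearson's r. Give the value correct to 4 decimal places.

r = (nΣab − ΣaΣb) / √[(nΣa² − (Σa)²)(nΣb² − (Σb)²)]
Numerator: 5×3685 − 120×160 = -775
Denominator: √[(15890 − 14400)(26040 − 25600)] = √[1490 × 440] = 809.6913
r = -775 / 809.6913 ≈ -0.9572

-0.9572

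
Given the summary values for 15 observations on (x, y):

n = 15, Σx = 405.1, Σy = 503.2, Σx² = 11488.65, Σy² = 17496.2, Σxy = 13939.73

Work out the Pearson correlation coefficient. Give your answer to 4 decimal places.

0.6025

r = (nΣxy − ΣxΣy) / √[(nΣx² − (Σx)²)(nΣy² − (Σy)²)]
Numerator: 15×13939.73 − 405.1×503.2 = 5249.63
Denominator: √[(172329.75 − 164106.01)(262443 − 253210.24)] = √[8223.74 × 9232.76] = 8713.6570
r = 5249.63 / 8713.6570 ≈ 0.6025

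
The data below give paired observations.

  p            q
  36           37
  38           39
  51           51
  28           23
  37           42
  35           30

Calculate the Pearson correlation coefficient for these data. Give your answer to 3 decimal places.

n = 6, Σp = 225, Σq = 222, Σp² = 8719, Σq² = 8684, Σpq = 8663
nΣpq − ΣpΣq = 51978 − 49950 = 2028
nΣp² − (Σp)² = 52314 − 50625 = 1689; nΣq² − (Σq)² = 52104 − 49284 = 2820
r = 2028 / √(1689 × 2820) = 2028 / 2182.4253 ≈ 0.929

0.929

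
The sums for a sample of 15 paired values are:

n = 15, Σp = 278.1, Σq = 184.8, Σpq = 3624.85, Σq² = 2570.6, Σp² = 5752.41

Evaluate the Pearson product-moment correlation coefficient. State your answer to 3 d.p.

r = (nΣpq − ΣpΣq) / √[(nΣp² − (Σp)²)(nΣq² − (Σq)²)]
Numerator: 15×3624.85 − 278.1×184.8 = 2979.87
Denominator: √[(86286.15 − 77339.61)(38559 − 34151.04)] = √[8946.54 × 4407.96] = 6279.8082
r = 2979.87 / 6279.8082 ≈ 0.475

0.475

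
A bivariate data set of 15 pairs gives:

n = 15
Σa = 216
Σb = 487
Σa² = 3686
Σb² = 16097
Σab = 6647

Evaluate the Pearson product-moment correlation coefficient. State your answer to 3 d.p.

r = (nΣab − ΣaΣb) / √[(nΣa² − (Σa)²)(nΣb² − (Σb)²)]
Numerator: 15×6647 − 216×487 = -5487
Denominator: √[(55290 − 46656)(241455 − 237169)] = √[8634 × 4286] = 6083.2001
r = -5487 / 6083.2001 ≈ -0.902

-0.902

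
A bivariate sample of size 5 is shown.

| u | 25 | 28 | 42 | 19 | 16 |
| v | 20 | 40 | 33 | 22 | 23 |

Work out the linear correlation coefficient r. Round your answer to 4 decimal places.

0.5884

n = 5, Σu = 130, Σv = 138, Σu² = 3790, Σv² = 4102, Σuv = 3792
nΣuv − ΣuΣv = 18960 − 17940 = 1020
nΣu² − (Σu)² = 18950 − 16900 = 2050; nΣv² − (Σv)² = 20510 − 19044 = 1466
r = 1020 / √(2050 × 1466) = 1020 / 1733.5801 ≈ 0.5884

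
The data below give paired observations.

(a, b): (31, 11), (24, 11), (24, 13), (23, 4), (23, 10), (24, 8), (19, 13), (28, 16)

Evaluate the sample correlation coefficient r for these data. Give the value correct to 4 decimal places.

n = 8, Σa = 196, Σb = 86, Σa² = 4892, Σb² = 1016, Σab = 2126
nΣab − ΣaΣb = 17008 − 16856 = 152
nΣa² − (Σa)² = 39136 − 38416 = 720; nΣb² − (Σb)² = 8128 − 7396 = 732
r = 152 / √(720 × 732) = 152 / 725.9752 ≈ 0.2094

0.2094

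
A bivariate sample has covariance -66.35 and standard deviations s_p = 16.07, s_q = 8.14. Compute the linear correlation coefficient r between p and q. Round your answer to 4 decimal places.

r = Cov(p,q) / (s_p · s_q) = -66.35 / (16.07 × 8.14)
  = -66.35 / 130.8098 ≈ -0.5072

-0.5072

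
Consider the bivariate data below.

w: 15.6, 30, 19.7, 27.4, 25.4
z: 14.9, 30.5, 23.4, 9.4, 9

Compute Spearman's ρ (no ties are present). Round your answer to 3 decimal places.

0.200

Rank w: 1, 5, 2, 4, 3
Rank z: 3, 5, 4, 2, 1
d = rank(w) − rank(z): -2, 0, -2, 2, 2; Σd² = 16
ρ = 1 − 6Σd² / [n(n²−1)] = 1 − 6×16 / (5×24) = 1 − 96/120 ≈ 0.200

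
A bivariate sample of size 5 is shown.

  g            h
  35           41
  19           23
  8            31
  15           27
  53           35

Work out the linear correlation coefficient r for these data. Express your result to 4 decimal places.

n = 5, Σg = 130, Σh = 157, Σg² = 4684, Σh² = 5125, Σgh = 4380
nΣgh − ΣgΣh = 21900 − 20410 = 1490
nΣg² − (Σg)² = 23420 − 16900 = 6520; nΣh² − (Σh)² = 25625 − 24649 = 976
r = 1490 / √(6520 × 976) = 1490 / 2522.6018 ≈ 0.5907

0.5907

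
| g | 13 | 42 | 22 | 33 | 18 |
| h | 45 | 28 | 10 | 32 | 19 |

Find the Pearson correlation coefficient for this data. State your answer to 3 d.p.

-0.082

n = 5, Σg = 128, Σh = 134, Σg² = 3830, Σh² = 4294, Σgh = 3379
nΣgh − ΣgΣh = 16895 − 17152 = -257
nΣg² − (Σg)² = 19150 − 16384 = 2766; nΣh² − (Σh)² = 21470 − 17956 = 3514
r = -257 / √(2766 × 3514) = -257 / 3117.6472 ≈ -0.082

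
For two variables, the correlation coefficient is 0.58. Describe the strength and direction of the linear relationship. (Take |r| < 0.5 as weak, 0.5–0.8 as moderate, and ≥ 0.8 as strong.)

r = 0.58 > 0 so the relationship is positive.
|r| = 0.58, which falls in the moderate range.

moderate positive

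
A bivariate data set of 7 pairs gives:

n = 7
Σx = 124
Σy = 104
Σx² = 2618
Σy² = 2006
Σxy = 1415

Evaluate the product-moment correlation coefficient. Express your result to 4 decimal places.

r = (nΣxy − ΣxΣy) / √[(nΣx² − (Σx)²)(nΣy² − (Σy)²)]
Numerator: 7×1415 − 124×104 = -2991
Denominator: √[(18326 − 15376)(14042 − 10816)] = √[2950 × 3226] = 3084.9149
r = -2991 / 3084.9149 ≈ -0.9696

-0.9696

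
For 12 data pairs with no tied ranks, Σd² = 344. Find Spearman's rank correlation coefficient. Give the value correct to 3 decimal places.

ρ = 1 − 6Σd² / [n(n²−1)] = 1 − 6×344 / (12×143)
  = 1 − 2064/1716 = 1 − 1.2028 ≈ -0.203

-0.203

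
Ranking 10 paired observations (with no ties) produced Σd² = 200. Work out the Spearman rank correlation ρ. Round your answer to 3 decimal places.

ρ = 1 − 6Σd² / [n(n²−1)] = 1 − 6×200 / (10×99)
  = 1 − 1200/990 = 1 − 1.2121 ≈ -0.212

-0.212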